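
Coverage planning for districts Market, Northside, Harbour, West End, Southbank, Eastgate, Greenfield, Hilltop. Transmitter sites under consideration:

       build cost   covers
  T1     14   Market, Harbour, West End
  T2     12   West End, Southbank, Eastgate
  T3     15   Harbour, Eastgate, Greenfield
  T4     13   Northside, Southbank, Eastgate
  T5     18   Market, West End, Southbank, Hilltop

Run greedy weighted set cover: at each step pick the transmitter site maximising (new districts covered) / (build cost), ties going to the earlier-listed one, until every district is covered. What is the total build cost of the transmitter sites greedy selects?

Pick 1: T2 adds 3 new (West End, Southbank, Eastgate) at build cost 12 (ratio 3/12).
Pick 2: T1 adds 2 new (Market, Harbour) at build cost 14 (ratio 2/14).
Pick 3: T4 adds 1 new (Northside) at build cost 13 (ratio 1/13).
Pick 4: T3 adds 1 new (Greenfield) at build cost 15 (ratio 1/15).
Pick 5: T5 adds 1 new (Hilltop) at build cost 18 (ratio 1/18).
Greedy total build cost: 12 + 14 + 13 + 15 + 18 = 72. (The true optimum is 46, so greedy overshoots here.)

72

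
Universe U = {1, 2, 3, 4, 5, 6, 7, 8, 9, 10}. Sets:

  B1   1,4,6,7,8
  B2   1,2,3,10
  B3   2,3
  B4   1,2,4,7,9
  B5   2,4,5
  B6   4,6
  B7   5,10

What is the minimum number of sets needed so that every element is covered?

B1, B2, B4, B5 together cover {1, 2, 3, 4, 5, 6, 7, 8, 9, 10} — every element.
No 3 of the 7 sets cover everything (all 35 triples fall short), so 4 is minimum.

4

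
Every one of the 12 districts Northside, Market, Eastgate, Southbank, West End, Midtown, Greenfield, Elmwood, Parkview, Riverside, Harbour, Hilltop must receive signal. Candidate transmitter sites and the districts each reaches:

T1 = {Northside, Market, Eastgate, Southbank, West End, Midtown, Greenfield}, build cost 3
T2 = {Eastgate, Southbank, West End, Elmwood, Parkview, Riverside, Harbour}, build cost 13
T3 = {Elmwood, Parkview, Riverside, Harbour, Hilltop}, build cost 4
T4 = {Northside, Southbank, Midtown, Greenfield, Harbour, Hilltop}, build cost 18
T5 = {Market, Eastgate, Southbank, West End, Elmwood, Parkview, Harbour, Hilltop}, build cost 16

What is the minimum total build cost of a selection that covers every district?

7

T1, T3 cover every district at build cost 3 + 4 = 7.
Any cover uses at least 2 transmitter sites; among all covering selections none totals below 7.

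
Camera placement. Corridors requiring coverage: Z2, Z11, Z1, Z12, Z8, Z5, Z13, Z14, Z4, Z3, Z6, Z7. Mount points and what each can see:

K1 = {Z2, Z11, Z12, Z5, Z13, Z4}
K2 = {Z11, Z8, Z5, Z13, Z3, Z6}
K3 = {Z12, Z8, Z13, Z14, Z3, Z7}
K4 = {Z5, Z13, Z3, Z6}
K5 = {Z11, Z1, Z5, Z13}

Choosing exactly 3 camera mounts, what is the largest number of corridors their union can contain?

11

Choosing K1, K2, K3 covers {Z2, Z11, Z12, Z8, Z5, Z13, Z14, Z4, Z3, Z6, Z7} — 11 corridors.
No choice of 3 camera mounts does better; here Z1 is left uncovered.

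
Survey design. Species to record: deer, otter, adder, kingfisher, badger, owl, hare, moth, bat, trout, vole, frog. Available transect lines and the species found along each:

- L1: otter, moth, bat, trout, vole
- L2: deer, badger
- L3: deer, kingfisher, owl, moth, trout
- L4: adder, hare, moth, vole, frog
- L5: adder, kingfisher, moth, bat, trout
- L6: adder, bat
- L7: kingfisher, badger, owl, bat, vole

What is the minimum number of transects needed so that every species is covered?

4

L1, L2, L3, L4 together cover {deer, otter, adder, kingfisher, badger, owl, hare, moth, bat, trout, vole, frog} — every species.
No 3 of the 7 transects cover everything (all 35 triples fall short), so 4 is minimum.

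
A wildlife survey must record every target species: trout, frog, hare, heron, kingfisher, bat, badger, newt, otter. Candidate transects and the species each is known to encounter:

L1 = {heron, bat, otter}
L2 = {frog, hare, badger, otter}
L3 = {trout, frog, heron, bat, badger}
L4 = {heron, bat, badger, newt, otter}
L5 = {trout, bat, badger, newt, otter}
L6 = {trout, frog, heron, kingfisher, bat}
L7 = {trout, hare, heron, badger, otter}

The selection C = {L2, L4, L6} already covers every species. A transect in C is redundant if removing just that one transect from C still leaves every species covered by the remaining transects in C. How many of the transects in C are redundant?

Drop L2: hare uncovered — not redundant.
Drop L4: newt uncovered — not redundant.
Drop L6: trout, kingfisher uncovered — not redundant.
None of the transects in C is redundant.

0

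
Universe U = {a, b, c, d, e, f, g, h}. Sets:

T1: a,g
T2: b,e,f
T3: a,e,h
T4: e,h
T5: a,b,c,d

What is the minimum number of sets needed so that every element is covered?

T1, T2, T3, T5 together cover {a, b, c, d, e, f, g, h} — every element.
No 3 of the 5 sets cover everything (all 10 triples fall short), so 4 is minimum.

4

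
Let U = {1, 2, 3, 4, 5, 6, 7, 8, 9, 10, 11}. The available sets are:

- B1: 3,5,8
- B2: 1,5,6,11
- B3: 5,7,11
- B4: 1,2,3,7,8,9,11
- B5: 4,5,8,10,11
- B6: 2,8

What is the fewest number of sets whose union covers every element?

B2, B4, B5 together cover {1, 2, 3, 4, 5, 6, 7, 8, 9, 10, 11} — every element.
No 2 of the 6 sets cover everything (all 15 pairs fall short), so 3 is minimum.

3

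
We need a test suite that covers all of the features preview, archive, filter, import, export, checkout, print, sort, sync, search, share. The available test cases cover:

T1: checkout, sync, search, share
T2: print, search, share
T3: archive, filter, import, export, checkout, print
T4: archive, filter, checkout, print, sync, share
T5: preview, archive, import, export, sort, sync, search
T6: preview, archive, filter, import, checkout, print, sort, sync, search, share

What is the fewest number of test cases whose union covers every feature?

T3, T6 together cover {preview, archive, filter, import, export, checkout, print, sort, sync, search, share} — every feature.
No single test case contains all 11 features, so 2 is optimal.

2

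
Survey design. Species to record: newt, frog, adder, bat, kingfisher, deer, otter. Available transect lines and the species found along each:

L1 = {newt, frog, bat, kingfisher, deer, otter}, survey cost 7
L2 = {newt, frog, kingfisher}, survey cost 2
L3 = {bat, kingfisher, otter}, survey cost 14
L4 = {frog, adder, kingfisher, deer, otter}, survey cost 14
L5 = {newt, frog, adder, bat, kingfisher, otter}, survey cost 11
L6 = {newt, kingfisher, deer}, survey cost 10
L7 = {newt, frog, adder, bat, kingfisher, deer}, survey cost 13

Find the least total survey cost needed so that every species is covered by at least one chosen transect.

18

L1, L5 cover every species at survey cost 7 + 11 = 18.
Any cover uses at least 2 transects; among all covering selections none totals below 18.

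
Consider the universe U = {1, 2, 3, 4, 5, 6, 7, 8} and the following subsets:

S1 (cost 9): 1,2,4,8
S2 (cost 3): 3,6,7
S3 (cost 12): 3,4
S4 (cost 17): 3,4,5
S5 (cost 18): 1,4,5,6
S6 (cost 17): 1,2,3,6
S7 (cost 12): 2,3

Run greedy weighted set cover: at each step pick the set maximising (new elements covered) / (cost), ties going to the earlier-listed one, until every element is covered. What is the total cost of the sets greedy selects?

Pick 1: S2 adds 3 new (3, 6, 7) at cost 3 (ratio 3/3).
Pick 2: S1 adds 4 new (1, 2, 4, 8) at cost 9 (ratio 4/9).
Pick 3: S4 adds 1 new (5) at cost 17 (ratio 1/17).
Greedy total cost: 3 + 9 + 17 = 29.

29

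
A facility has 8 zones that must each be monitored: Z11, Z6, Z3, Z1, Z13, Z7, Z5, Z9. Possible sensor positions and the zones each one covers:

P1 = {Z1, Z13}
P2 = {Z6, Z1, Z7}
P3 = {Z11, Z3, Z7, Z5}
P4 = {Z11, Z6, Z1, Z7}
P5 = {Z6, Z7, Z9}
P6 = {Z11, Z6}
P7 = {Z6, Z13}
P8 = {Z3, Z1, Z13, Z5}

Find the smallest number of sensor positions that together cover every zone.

P1, P3, P5 together cover {Z11, Z6, Z3, Z1, Z13, Z7, Z5, Z9} — every zone.
No 2 of the 8 sensor positions cover everything (all 28 pairs fall short), so 3 is minimum.

3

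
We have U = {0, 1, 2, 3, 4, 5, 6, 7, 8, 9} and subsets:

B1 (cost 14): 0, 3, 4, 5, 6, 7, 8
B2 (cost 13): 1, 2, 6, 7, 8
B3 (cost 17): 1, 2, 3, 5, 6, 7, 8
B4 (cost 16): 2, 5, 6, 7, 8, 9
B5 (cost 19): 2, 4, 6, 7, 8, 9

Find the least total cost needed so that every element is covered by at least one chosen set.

43

B1, B2, B4 cover every element at cost 14 + 13 + 16 = 43.
Any cover uses at least 3 sets; among all covering selections none totals below 43.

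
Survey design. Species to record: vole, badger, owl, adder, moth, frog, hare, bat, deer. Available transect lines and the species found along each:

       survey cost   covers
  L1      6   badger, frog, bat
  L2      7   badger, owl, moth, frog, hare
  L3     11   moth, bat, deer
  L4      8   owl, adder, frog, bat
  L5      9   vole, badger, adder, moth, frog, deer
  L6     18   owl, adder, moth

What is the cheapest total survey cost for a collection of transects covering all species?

L1, L2, L5 cover every species at survey cost 6 + 7 + 9 = 22.
Any cover uses at least 3 transects; among all covering selections none totals below 22.

22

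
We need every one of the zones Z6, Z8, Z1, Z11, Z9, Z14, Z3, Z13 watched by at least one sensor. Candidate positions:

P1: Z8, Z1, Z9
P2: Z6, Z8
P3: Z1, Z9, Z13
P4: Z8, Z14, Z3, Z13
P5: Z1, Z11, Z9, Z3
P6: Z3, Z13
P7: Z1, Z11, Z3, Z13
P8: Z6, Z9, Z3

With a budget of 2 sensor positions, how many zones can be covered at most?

Choosing P4, P5 covers {Z8, Z1, Z11, Z9, Z14, Z3, Z13} — 7 zones.
No choice of 2 sensor positions does better; here Z6 is left uncovered.

7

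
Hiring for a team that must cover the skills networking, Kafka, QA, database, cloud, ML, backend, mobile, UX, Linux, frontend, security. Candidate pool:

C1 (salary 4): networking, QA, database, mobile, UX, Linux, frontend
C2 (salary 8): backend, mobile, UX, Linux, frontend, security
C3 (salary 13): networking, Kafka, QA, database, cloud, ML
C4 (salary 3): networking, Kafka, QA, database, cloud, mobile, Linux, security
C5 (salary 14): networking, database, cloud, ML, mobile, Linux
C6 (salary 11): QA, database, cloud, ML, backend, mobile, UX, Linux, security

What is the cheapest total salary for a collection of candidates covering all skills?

18

C1, C4, C6 cover every skill at salary 4 + 3 + 11 = 18.
Any cover uses at least 2 candidates; among all covering selections none totals below 18.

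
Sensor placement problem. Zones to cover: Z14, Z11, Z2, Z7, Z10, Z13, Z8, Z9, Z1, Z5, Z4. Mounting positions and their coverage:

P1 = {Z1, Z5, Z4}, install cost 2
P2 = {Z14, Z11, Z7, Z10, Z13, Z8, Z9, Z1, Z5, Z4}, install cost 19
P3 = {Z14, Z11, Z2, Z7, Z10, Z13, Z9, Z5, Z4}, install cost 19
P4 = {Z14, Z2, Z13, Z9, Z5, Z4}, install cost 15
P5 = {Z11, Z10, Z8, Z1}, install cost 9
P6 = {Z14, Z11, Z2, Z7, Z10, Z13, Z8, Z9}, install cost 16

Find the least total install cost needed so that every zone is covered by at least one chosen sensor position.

P1, P6 cover every zone at install cost 2 + 16 = 18.
Any cover uses at least 2 sensor positions; among all covering selections none totals below 18.

18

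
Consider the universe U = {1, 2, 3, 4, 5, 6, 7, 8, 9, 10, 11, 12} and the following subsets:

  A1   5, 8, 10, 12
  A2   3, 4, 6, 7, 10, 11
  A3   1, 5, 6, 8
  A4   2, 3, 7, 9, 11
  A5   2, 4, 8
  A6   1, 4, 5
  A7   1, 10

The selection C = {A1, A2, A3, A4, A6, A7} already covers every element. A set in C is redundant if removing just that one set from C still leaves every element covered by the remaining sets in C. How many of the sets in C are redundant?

Drop A1: 12 uncovered — not redundant.
Drop A2: the rest still cover every element — redundant.
Drop A3: the rest still cover every element — redundant.
Drop A4: 2, 9 uncovered — not redundant.
Drop A6: the rest still cover every element — redundant.
Drop A7: the rest still cover every element — redundant.
4 redundant: A2, A3, A6, A7.

4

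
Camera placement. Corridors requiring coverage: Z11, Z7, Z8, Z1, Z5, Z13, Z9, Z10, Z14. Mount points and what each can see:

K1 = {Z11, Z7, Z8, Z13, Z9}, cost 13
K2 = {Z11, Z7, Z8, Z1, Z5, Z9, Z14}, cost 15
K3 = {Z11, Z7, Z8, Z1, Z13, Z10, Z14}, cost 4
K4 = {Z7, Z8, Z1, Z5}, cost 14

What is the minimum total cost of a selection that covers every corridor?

19

K2, K3 cover every corridor at cost 15 + 4 = 19.
Any cover uses at least 2 camera mounts; among all covering selections none totals below 19.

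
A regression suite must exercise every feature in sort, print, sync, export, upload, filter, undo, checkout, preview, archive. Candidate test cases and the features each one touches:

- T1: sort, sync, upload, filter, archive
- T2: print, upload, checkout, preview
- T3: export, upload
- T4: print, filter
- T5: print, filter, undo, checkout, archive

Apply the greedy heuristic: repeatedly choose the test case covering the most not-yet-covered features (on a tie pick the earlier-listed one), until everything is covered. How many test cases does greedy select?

Pick 1: T1 covers 5 new features (sort, sync, upload, filter, archive).
Pick 2: T2 covers 3 new features (print, checkout, preview).
Pick 3: T3 covers 1 new features (export).
Pick 4: T5 covers 1 new features (undo).
Greedy uses 4 test cases.

4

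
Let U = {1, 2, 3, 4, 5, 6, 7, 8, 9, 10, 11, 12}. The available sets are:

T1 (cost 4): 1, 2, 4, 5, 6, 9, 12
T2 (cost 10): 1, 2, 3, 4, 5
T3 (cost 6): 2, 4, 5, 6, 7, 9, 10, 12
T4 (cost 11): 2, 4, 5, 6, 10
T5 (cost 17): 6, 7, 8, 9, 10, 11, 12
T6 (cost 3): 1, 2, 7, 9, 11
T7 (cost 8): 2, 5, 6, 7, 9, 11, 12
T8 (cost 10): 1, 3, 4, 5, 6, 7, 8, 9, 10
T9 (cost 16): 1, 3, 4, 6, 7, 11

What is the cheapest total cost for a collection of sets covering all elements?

17

T1, T6, T8 cover every element at cost 4 + 3 + 10 = 17.
Any cover uses at least 2 sets; among all covering selections none totals below 17.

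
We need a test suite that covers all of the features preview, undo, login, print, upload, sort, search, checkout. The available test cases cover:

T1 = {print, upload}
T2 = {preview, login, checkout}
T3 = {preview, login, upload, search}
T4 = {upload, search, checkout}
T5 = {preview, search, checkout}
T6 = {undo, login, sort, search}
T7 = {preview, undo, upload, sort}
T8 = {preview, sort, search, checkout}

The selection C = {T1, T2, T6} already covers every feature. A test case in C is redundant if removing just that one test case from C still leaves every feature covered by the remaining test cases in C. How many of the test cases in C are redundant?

0

Drop T1: print, upload uncovered — not redundant.
Drop T2: preview, checkout uncovered — not redundant.
Drop T6: undo, sort, search uncovered — not redundant.
None of the test cases in C is redundant.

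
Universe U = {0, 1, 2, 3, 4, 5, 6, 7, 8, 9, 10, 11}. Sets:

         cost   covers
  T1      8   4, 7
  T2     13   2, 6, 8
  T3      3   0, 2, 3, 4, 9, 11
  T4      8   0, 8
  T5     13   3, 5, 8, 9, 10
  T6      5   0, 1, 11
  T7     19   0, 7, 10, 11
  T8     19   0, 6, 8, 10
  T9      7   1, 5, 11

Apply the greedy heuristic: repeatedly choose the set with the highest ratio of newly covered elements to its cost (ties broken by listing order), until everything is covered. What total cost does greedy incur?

37

Pick 1: T3 adds 6 new (0, 2, 3, 4, 9, 11) at cost 3 (ratio 6/3).
Pick 2: T9 adds 2 new (1, 5) at cost 7 (ratio 2/7).
Pick 3: T8 adds 3 new (6, 8, 10) at cost 19 (ratio 3/19).
Pick 4: T1 adds 1 new (7) at cost 8 (ratio 1/8).
Greedy total cost: 3 + 7 + 19 + 8 = 37.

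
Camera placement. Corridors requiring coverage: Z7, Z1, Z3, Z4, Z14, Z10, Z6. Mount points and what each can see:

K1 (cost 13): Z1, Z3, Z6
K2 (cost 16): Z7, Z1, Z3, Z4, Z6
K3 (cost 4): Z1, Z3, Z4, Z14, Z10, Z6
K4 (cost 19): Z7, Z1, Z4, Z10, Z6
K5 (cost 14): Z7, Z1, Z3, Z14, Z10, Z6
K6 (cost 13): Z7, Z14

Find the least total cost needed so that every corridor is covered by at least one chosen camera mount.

17

K3, K6 cover every corridor at cost 4 + 13 = 17.
Any cover uses at least 2 camera mounts; among all covering selections none totals below 17.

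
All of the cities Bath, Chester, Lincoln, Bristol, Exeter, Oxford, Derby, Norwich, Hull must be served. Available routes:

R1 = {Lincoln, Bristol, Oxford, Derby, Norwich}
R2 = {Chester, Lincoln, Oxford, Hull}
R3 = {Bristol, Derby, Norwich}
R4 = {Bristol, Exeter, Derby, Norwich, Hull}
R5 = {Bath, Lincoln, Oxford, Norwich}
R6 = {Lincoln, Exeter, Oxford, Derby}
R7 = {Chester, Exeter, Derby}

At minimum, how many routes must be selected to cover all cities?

3

R2, R4, R5 together cover {Bath, Chester, Lincoln, Bristol, Exeter, Oxford, Derby, Norwich, Hull} — every city.
No 2 of the 7 routes cover everything (all 21 pairs fall short), so 3 is minimum.
Greedy (largest uncovered first) would take R1, R2, R4, R5 — 4 routes — but 3 suffice.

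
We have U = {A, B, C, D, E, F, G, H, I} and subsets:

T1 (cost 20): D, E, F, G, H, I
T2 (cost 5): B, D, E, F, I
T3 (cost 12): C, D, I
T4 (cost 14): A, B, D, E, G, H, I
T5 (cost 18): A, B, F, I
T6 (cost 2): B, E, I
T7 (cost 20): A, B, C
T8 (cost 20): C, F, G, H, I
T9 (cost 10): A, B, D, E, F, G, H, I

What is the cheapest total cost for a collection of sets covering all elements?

T3, T9 cover every element at cost 12 + 10 = 22.
Any cover uses at least 2 sets; among all covering selections none totals below 22.
Greedy by coverage-per-cost would pick T6, T9, T3 for 24 — worse than the optimum 22.

22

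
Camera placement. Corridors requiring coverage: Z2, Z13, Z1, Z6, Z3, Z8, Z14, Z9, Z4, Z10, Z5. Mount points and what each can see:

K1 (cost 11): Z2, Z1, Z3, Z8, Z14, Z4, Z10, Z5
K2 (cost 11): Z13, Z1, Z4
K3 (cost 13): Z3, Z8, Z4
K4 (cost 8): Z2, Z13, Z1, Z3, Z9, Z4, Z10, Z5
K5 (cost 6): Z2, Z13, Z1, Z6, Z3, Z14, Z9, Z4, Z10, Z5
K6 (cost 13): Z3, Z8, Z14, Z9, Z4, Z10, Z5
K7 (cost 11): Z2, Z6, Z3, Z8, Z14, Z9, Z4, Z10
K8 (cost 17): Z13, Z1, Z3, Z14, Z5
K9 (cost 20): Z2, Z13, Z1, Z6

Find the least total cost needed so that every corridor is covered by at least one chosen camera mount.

17

K1, K5 cover every corridor at cost 11 + 6 = 17.
Any cover uses at least 2 camera mounts; among all covering selections none totals below 17.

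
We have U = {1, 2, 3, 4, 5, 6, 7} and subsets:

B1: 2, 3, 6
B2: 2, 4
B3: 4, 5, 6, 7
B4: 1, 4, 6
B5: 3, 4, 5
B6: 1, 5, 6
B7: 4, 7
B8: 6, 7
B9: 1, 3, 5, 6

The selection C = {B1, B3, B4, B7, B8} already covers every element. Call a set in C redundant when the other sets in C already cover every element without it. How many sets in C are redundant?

2

Drop B1: 2, 3 uncovered — not redundant.
Drop B3: 5 uncovered — not redundant.
Drop B4: 1 uncovered — not redundant.
Drop B7: the rest still cover every element — redundant.
Drop B8: the rest still cover every element — redundant.
2 redundant: B7, B8.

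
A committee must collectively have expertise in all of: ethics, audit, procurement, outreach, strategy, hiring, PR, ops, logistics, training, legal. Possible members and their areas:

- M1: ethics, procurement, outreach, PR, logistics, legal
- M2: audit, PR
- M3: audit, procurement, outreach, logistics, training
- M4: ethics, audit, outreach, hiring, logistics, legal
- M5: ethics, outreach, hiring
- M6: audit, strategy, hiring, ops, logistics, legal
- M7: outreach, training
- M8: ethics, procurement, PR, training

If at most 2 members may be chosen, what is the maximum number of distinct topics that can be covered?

10

Choosing M1, M6 covers {ethics, audit, procurement, outreach, strategy, hiring, PR, ops, logistics, legal} — 10 topics.
No choice of 2 members does better; here training is left uncovered.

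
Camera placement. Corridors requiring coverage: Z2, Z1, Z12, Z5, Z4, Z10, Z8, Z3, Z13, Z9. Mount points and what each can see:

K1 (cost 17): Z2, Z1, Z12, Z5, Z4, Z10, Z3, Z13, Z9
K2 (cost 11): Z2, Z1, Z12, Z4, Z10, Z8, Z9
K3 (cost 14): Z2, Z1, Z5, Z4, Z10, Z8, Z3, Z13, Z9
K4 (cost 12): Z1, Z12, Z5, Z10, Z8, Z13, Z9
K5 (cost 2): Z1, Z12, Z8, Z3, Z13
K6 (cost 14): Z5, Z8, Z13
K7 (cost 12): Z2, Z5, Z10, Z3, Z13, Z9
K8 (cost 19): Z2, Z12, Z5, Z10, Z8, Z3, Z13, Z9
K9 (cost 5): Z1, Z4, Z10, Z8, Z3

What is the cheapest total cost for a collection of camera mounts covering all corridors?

K3, K5 cover every corridor at cost 14 + 2 = 16.
Any cover uses at least 2 camera mounts; among all covering selections none totals below 16.

16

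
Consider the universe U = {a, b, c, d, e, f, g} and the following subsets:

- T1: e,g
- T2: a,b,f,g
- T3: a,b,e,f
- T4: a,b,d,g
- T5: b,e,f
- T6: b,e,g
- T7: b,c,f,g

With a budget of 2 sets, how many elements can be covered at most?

Choosing T3, T4 covers {a, b, d, e, f, g} — 6 elements.
No choice of 2 sets does better; here c is left uncovered.

6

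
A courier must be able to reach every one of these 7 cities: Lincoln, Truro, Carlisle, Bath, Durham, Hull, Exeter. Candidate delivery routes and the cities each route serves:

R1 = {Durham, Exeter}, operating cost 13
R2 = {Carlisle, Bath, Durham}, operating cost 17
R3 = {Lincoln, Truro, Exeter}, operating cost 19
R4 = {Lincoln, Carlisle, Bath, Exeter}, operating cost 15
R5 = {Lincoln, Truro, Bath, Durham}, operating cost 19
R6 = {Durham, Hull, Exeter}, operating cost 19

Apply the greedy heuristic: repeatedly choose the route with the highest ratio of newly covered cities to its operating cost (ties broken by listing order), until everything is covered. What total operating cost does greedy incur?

Pick 1: R4 adds 4 new (Lincoln, Carlisle, Bath, Exeter) at operating cost 15 (ratio 4/15).
Pick 2: R5 adds 2 new (Truro, Durham) at operating cost 19 (ratio 2/19).
Pick 3: R6 adds 1 new (Hull) at operating cost 19 (ratio 1/19).
Greedy total operating cost: 15 + 19 + 19 = 53.

53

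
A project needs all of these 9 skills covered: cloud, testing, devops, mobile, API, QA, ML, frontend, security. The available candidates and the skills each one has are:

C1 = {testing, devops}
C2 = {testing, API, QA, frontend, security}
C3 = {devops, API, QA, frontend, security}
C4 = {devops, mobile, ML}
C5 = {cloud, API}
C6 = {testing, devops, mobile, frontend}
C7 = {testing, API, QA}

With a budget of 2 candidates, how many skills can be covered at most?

8

Choosing C2, C4 covers {testing, devops, mobile, API, QA, ML, frontend, security} — 8 skills.
No choice of 2 candidates does better; here cloud is left uncovered.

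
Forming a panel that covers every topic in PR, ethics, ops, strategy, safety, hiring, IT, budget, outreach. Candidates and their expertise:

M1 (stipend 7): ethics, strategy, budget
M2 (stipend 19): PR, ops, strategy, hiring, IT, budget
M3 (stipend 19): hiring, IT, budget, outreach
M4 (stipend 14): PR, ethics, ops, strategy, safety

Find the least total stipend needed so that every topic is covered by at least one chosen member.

M3, M4 cover every topic at stipend 19 + 14 = 33.
Any cover uses at least 2 members; among all covering selections none totals below 33.

33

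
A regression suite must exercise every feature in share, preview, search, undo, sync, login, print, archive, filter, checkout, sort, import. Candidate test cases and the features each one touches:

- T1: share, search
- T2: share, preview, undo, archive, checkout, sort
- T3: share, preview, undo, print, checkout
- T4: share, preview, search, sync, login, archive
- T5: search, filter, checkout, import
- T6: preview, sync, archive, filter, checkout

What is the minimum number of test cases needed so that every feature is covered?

T2, T3, T4, T5 together cover {share, preview, search, undo, sync, login, print, archive, filter, checkout, sort, import} — every feature.
No 3 of the 6 test cases cover everything (all 20 triples fall short), so 4 is minimum.

4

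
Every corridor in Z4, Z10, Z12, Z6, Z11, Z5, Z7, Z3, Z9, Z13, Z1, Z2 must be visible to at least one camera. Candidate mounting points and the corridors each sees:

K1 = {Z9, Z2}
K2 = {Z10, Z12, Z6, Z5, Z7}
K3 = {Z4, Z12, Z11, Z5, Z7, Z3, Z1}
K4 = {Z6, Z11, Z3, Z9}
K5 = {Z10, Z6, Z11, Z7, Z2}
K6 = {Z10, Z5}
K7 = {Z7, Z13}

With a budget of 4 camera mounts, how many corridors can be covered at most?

12

Choosing K1, K2, K3, K7 covers {Z4, Z10, Z12, Z6, Z11, Z5, Z7, Z3, Z9, Z13, Z1, Z2} — 12 corridors.
That is all 12 corridors.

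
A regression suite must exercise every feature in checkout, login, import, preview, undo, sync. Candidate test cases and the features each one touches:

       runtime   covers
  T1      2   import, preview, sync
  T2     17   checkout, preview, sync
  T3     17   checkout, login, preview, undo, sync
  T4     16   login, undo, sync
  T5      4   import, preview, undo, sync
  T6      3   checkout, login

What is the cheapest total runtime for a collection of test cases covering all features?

7

T5, T6 cover every feature at runtime 4 + 3 = 7.
Any cover uses at least 2 test cases; among all covering selections none totals below 7.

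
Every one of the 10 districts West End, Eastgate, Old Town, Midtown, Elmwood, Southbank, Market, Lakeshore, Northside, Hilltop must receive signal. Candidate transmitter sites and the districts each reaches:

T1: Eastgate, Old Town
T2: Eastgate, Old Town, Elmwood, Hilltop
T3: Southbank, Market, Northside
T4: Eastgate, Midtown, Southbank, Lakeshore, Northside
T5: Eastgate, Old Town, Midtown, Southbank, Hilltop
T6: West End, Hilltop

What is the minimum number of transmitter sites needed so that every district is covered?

T2, T3, T4, T6 together cover {West End, Eastgate, Old Town, Midtown, Elmwood, Southbank, Market, Lakeshore, Northside, Hilltop} — every district.
No 3 of the 6 transmitter sites cover everything (all 20 triples fall short), so 4 is minimum.

4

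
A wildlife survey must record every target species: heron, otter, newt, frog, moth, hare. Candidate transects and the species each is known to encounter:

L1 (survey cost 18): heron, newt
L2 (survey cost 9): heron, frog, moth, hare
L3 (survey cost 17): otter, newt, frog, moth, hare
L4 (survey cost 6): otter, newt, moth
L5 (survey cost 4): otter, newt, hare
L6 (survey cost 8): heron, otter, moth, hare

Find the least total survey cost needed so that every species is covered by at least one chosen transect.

13

L2, L5 cover every species at survey cost 9 + 4 = 13.
Any cover uses at least 2 transects; among all covering selections none totals below 13.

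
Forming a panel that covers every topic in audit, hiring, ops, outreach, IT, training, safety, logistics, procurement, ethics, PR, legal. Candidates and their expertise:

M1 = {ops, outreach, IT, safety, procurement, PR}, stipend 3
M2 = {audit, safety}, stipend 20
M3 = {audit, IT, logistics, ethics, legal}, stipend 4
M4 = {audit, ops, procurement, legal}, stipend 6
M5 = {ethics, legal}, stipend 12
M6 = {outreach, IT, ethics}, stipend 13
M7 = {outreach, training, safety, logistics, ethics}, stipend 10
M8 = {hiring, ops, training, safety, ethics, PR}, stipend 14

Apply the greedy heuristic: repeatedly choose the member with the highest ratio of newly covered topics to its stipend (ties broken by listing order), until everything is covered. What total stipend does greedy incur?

21

Pick 1: M1 adds 6 new (ops, outreach, IT, safety, procurement, PR) at stipend 3 (ratio 6/3).
Pick 2: M3 adds 4 new (audit, logistics, ethics, legal) at stipend 4 (ratio 4/4).
Pick 3: M8 adds 2 new (hiring, training) at stipend 14 (ratio 2/14).
Greedy total stipend: 3 + 4 + 14 = 21.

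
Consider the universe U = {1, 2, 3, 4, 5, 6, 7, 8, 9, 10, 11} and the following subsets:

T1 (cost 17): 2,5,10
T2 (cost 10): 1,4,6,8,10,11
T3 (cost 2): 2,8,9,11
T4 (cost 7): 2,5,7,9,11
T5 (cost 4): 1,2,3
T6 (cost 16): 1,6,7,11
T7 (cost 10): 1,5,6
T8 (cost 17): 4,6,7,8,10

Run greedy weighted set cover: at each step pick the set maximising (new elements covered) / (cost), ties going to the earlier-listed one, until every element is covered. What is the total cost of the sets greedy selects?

Pick 1: T3 adds 4 new (2, 8, 9, 11) at cost 2 (ratio 4/2).
Pick 2: T5 adds 2 new (1, 3) at cost 4 (ratio 2/4).
Pick 3: T2 adds 3 new (4, 6, 10) at cost 10 (ratio 3/10).
Pick 4: T4 adds 2 new (5, 7) at cost 7 (ratio 2/7).
Greedy total cost: 2 + 4 + 10 + 7 = 23. (The true optimum is 21, so greedy overshoots here.)

23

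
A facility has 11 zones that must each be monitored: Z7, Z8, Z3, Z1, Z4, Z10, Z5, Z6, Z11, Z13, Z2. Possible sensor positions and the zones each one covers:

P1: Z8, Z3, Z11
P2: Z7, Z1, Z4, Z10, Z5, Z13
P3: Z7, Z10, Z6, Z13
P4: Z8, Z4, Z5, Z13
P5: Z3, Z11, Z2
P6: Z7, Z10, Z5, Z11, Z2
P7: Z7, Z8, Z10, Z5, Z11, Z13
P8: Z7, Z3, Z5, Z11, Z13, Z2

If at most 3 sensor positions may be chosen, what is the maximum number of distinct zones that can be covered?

10

Choosing P1, P2, P3 covers {Z7, Z8, Z3, Z1, Z4, Z10, Z5, Z6, Z11, Z13} — 10 zones.
No choice of 3 sensor positions does better; here Z2 is left uncovered.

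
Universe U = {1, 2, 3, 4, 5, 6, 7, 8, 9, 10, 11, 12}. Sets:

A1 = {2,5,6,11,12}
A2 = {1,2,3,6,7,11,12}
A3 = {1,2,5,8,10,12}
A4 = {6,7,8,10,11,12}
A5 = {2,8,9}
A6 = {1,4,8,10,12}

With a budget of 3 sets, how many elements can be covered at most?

11

Choosing A1, A2, A6 covers {1, 2, 3, 4, 5, 6, 7, 8, 10, 11, 12} — 11 elements.
No choice of 3 sets does better; here 9 is left uncovered.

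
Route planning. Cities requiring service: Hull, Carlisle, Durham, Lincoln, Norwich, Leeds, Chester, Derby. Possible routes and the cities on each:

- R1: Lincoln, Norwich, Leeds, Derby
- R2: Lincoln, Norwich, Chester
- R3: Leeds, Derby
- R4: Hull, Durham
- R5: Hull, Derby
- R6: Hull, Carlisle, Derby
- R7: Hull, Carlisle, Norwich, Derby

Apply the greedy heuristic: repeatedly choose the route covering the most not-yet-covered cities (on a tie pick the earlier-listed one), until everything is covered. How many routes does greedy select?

4

Pick 1: R1 covers 4 new cities (Lincoln, Norwich, Leeds, Derby).
Pick 2: R4 covers 2 new cities (Hull, Durham).
Pick 3: R2 covers 1 new cities (Chester).
Pick 4: R6 covers 1 new cities (Carlisle).
Greedy uses 4 routes.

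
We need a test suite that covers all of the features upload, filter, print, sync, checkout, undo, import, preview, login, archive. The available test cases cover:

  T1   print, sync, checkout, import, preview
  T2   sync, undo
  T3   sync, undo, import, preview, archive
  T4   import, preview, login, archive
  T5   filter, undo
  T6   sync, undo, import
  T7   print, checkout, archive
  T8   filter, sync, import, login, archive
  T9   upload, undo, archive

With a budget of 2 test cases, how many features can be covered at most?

8

Choosing T1, T8 covers {filter, print, sync, checkout, import, preview, login, archive} — 8 features.
No choice of 2 test cases does better; here upload, undo are left uncovered.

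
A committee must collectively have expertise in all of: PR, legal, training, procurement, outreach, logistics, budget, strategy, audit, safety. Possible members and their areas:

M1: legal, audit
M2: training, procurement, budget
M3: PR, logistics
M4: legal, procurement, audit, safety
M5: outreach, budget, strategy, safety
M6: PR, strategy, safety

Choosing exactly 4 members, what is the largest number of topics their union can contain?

Choosing M1, M2, M3, M5 covers {PR, legal, training, procurement, outreach, logistics, budget, strategy, audit, safety} — 10 topics.
That is all 10 topics.

10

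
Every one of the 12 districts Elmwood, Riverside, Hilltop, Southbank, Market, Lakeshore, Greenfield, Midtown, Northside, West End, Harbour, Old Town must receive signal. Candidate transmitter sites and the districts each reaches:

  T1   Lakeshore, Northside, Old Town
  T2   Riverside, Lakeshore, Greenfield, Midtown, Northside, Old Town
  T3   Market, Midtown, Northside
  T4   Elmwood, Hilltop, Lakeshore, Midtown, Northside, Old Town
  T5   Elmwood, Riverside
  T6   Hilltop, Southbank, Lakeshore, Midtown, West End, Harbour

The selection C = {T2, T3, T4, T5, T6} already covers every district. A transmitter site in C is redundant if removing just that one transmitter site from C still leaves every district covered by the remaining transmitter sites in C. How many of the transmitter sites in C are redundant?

Drop T2: Greenfield uncovered — not redundant.
Drop T3: Market uncovered — not redundant.
Drop T4: the rest still cover every district — redundant.
Drop T5: the rest still cover every district — redundant.
Drop T6: Southbank, West End, Harbour uncovered — not redundant.
2 redundant: T4, T5.

2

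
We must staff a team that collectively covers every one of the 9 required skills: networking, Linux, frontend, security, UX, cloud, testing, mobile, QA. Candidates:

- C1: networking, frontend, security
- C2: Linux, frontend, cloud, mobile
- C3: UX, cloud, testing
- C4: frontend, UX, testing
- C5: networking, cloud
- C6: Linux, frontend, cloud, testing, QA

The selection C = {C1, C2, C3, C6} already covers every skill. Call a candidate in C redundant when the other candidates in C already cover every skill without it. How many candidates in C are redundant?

0

Drop C1: networking, security uncovered — not redundant.
Drop C2: mobile uncovered — not redundant.
Drop C3: UX uncovered — not redundant.
Drop C6: QA uncovered — not redundant.
None of the candidates in C is redundant.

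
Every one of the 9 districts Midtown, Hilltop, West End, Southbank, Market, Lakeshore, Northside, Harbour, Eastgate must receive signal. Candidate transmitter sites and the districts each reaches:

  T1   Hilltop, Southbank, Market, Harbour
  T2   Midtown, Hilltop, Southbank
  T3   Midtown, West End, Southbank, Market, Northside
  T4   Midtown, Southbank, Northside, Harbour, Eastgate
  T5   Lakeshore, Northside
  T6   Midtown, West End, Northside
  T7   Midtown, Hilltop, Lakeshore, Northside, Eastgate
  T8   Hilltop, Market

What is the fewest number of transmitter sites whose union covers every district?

3

T1, T3, T7 together cover {Midtown, Hilltop, West End, Southbank, Market, Lakeshore, Northside, Harbour, Eastgate} — every district.
No 2 of the 8 transmitter sites cover everything (all 28 pairs fall short), so 3 is minimum.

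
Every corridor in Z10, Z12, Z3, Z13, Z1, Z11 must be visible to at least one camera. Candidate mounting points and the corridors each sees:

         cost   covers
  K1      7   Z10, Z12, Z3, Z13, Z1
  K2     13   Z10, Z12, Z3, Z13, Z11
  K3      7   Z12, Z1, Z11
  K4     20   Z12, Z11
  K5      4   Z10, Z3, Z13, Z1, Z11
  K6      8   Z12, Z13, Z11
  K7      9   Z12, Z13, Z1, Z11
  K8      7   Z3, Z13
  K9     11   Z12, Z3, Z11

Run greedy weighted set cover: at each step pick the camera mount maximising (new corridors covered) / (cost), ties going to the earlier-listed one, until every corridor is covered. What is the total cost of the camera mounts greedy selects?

11

Pick 1: K5 adds 5 new (Z10, Z3, Z13, Z1, Z11) at cost 4 (ratio 5/4).
Pick 2: K1 adds 1 new (Z12) at cost 7 (ratio 1/7).
Greedy total cost: 4 + 7 = 11.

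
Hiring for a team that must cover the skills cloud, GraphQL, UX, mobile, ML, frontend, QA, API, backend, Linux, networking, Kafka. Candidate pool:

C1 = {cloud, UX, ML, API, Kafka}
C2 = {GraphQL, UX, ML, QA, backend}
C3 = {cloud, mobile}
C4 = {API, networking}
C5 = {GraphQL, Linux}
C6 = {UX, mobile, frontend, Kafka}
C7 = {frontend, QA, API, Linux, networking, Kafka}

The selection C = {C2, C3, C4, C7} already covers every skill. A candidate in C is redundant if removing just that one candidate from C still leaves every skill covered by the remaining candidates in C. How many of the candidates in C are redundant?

Drop C2: GraphQL, UX, ML, backend uncovered — not redundant.
Drop C3: cloud, mobile uncovered — not redundant.
Drop C4: the rest still cover every skill — redundant.
Drop C7: frontend, Linux, Kafka uncovered — not redundant.
1 redundant: C4.

1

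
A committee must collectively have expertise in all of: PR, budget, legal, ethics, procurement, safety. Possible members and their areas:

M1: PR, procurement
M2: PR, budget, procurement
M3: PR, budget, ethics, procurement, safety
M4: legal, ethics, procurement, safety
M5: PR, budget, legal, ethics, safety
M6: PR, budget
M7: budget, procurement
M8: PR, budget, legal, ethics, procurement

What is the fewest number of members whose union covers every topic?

M1, M5 together cover {PR, budget, legal, ethics, procurement, safety} — every topic.
No single member contains all 6 topics, so 2 is optimal.

2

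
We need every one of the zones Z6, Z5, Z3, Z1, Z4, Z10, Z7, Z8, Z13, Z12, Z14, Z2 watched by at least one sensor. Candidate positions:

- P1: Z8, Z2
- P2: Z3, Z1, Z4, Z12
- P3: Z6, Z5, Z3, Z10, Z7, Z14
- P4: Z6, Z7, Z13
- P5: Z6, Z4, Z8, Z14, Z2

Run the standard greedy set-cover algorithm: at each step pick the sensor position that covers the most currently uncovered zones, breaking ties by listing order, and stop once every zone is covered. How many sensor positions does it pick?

4

Pick 1: P3 covers 6 new zones (Z6, Z5, Z3, Z10, Z7, Z14).
Pick 2: P2 covers 3 new zones (Z1, Z4, Z12).
Pick 3: P1 covers 2 new zones (Z8, Z2).
Pick 4: P4 covers 1 new zones (Z13).
Greedy uses 4 sensor positions.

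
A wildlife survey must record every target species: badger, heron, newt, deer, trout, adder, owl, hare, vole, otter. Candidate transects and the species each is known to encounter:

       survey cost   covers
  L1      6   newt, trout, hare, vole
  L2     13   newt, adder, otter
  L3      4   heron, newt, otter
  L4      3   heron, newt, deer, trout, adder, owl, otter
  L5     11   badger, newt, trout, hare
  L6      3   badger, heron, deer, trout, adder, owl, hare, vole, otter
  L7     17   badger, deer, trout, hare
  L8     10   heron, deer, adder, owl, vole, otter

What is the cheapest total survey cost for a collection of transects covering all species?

6

L4, L6 cover every species at survey cost 3 + 3 = 6.
Any cover uses at least 2 transects; among all covering selections none totals below 6.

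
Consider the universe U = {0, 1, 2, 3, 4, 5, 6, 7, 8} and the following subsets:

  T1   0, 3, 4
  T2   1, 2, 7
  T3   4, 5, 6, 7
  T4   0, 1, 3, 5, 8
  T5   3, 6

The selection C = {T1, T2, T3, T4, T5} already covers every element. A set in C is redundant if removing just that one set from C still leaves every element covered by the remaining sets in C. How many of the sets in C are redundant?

3

Drop T1: the rest still cover every element — redundant.
Drop T2: 2 uncovered — not redundant.
Drop T3: the rest still cover every element — redundant.
Drop T4: 8 uncovered — not redundant.
Drop T5: the rest still cover every element — redundant.
3 redundant: T1, T3, T5.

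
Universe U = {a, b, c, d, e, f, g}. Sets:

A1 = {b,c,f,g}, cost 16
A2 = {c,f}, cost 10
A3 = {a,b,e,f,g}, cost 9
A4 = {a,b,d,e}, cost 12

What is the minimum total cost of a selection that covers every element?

A1, A4 cover every element at cost 16 + 12 = 28.
Any cover uses at least 2 sets; among all covering selections none totals below 28.

28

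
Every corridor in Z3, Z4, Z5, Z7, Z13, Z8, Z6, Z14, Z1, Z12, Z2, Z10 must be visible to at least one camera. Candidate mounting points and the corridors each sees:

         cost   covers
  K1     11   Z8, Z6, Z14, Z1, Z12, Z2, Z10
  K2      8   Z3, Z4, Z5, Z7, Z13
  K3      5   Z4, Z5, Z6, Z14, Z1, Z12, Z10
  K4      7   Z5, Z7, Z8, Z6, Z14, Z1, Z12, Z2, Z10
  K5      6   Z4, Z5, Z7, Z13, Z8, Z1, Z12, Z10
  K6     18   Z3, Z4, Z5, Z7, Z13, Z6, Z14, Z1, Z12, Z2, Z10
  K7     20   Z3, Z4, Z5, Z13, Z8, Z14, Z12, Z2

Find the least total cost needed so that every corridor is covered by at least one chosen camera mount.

15

K2, K4 cover every corridor at cost 8 + 7 = 15.
Any cover uses at least 2 camera mounts; among all covering selections none totals below 15.
Greedy by coverage-per-cost would pick K3, K5, K4, K2 for 26 — worse than the optimum 15.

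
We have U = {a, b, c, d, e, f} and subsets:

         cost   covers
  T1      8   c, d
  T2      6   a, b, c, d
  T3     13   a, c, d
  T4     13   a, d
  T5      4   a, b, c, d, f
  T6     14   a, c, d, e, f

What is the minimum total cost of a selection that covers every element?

T5, T6 cover every element at cost 4 + 14 = 18.
Any cover uses at least 2 sets; among all covering selections none totals below 18.

18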